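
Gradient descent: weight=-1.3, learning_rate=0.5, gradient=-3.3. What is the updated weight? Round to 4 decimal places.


w_new = w_old - lr * gradient
= -1.3 - 0.5 * -3.3
= -1.3 - (-1.65)
= 0.3500

0.3500


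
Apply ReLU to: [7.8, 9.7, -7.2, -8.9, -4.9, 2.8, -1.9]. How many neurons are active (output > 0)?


ReLU(x) = max(0, x) for each element:
ReLU(7.8) = 7.8
ReLU(9.7) = 9.7
ReLU(-7.2) = 0
ReLU(-8.9) = 0
ReLU(-4.9) = 0
ReLU(2.8) = 2.8
ReLU(-1.9) = 0
Active neurons (>0): 3

3


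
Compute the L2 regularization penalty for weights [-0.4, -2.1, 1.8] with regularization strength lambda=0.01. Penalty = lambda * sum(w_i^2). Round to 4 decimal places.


Squaring each weight:
(-0.4)^2 = 0.16
(-2.1)^2 = 4.41
1.8^2 = 3.24
Sum of squares = 7.81
Penalty = 0.01 * 7.81 = 0.0781

0.0781


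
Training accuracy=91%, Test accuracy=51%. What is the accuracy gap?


Gap = train_accuracy - test_accuracy
= 91 - 51
= 40%
This large gap strongly indicates overfitting.

40


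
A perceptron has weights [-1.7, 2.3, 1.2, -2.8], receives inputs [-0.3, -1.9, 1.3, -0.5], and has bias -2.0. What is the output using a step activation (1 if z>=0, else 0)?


z = w . x + b
= -1.7*-0.3 + 2.3*-1.9 + 1.2*1.3 + -2.8*-0.5 + -2.0
= 0.51 + -4.37 + 1.56 + 1.4 + -2.0
= -0.9 + -2.0
= -2.9
Since z = -2.9 < 0, output = 0

0


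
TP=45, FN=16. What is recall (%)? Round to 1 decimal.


Recall = TP / (TP + FN) * 100
= 45 / (45 + 16)
= 45 / 61
= 0.7377
= 73.8%

73.8


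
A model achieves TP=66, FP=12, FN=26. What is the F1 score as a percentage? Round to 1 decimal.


Precision = TP / (TP + FP) = 66 / 78 = 0.8462
Recall = TP / (TP + FN) = 66 / 92 = 0.7174
F1 = 2 * P * R / (P + R)
= 2 * 0.8462 * 0.7174 / (0.8462 + 0.7174)
= 1.214 / 1.5635
= 0.7765
As percentage: 77.6%

77.6


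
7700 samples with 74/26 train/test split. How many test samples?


Train samples = 7700 * 74% = 5698
Test samples = 7700 - 5698
= 2002

2002


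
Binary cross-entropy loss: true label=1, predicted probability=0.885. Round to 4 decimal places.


For y=1: Loss = -log(p)
= -log(0.885)
= -(-0.1222)
= 0.1222

0.1222


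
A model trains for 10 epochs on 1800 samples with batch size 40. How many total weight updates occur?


Iterations per epoch = 1800 / 40 = 45
Total updates = iterations_per_epoch * epochs
= 45 * 10
= 450

450


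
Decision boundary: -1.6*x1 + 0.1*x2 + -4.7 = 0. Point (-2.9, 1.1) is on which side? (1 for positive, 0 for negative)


Compute -1.6 * -2.9 + 0.1 * 1.1 + -4.7
= 4.64 + 0.11 + -4.7
= 0.05
Since 0.05 >= 0, the point is on the positive side.

1


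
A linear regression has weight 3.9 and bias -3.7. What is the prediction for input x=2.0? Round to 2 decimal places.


y = 3.9 * 2.0 + (-3.7)
= 7.8 + (-3.7)
= 4.10

4.10


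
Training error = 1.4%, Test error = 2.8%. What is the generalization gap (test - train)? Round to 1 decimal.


Generalization gap = test_error - train_error
= 2.8 - 1.4
= 1.4%
A small gap suggests good generalization.

1.4


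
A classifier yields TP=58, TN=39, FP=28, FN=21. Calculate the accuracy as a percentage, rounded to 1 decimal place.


Accuracy = (TP + TN) / (TP + TN + FP + FN) * 100
= (58 + 39) / (58 + 39 + 28 + 21)
= 97 / 146
= 0.6644
= 66.4%

66.4


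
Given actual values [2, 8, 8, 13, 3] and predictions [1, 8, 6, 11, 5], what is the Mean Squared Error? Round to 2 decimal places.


Differences: [1, 0, 2, 2, -2]
Squared errors: [1, 0, 4, 4, 4]
Sum of squared errors = 13
MSE = 13 / 5 = 2.60

2.60


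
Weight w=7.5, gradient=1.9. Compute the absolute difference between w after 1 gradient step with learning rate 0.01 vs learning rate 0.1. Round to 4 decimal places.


With lr=0.01: w_new = 7.5 - 0.01 * 1.9 = 7.481
With lr=0.1: w_new = 7.5 - 0.1 * 1.9 = 7.31
Absolute difference = |7.481 - 7.31|
= 0.1710

0.1710


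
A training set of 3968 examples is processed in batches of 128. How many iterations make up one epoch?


Iterations per epoch = dataset_size / batch_size
= 3968 / 128
= 31

31


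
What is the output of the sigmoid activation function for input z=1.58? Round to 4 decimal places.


sigmoid(z) = 1 / (1 + exp(-z))
exp(-(1.58)) = exp(-1.58) = 0.206
1 + 0.206 = 1.206
1 / 1.206 = 0.8292

0.8292


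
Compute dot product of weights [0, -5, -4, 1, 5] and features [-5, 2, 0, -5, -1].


Element-wise products:
0 * -5 = 0
-5 * 2 = -10
-4 * 0 = 0
1 * -5 = -5
5 * -1 = -5
Sum = 0 + -10 + 0 + -5 + -5
= -20

-20


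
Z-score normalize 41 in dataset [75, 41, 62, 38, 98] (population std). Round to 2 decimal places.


Mean = (75 + 41 + 62 + 38 + 98) / 5 = 62.8
Variance = sum((x_i - mean)^2) / n = 495.76
Std = sqrt(495.76) = 22.2657
Z = (x - mean) / std
= (41 - 62.8) / 22.2657
= -21.8 / 22.2657
= -0.98

-0.98


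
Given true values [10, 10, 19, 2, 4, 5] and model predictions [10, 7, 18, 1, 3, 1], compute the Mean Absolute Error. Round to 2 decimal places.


Absolute errors: [0, 3, 1, 1, 1, 4]
Sum of absolute errors = 10
MAE = 10 / 6 = 1.67

1.67


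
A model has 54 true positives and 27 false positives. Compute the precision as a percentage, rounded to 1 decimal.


Precision = TP / (TP + FP) * 100
= 54 / (54 + 27)
= 54 / 81
= 0.6667
= 66.7%

66.7


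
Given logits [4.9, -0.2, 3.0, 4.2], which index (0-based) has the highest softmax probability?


Softmax is a monotonic transformation, so it preserves the argmax.
We need to find the index of the maximum logit.
Index 0: 4.9
Index 1: -0.2
Index 2: 3.0
Index 3: 4.2
Maximum logit = 4.9 at index 0

0


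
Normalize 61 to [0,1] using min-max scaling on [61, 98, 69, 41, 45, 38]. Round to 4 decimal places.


Min = 38, Max = 98
Range = 98 - 38 = 60
Scaled = (x - min) / (max - min)
= (61 - 38) / 60
= 23 / 60
= 0.3833

0.3833


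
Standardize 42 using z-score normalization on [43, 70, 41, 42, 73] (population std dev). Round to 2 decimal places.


Mean = (43 + 70 + 41 + 42 + 73) / 5 = 53.8
Variance = sum((x_i - mean)^2) / n = 210.16
Std = sqrt(210.16) = 14.4969
Z = (x - mean) / std
= (42 - 53.8) / 14.4969
= -11.8 / 14.4969
= -0.81

-0.81


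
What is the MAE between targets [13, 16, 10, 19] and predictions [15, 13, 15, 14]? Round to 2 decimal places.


Absolute errors: [2, 3, 5, 5]
Sum of absolute errors = 15
MAE = 15 / 4 = 3.75

3.75


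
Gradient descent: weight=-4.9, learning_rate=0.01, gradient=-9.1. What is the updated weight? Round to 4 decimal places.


w_new = w_old - lr * gradient
= -4.9 - 0.01 * -9.1
= -4.9 - (-0.091)
= -4.8090

-4.8090


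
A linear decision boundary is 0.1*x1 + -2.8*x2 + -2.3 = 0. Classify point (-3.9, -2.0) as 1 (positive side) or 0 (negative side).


Compute 0.1 * -3.9 + -2.8 * -2.0 + -2.3
= -0.39 + 5.6 + -2.3
= 2.91
Since 2.91 >= 0, the point is on the positive side.

1


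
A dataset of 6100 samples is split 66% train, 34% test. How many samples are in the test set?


Train samples = 6100 * 66% = 4026
Test samples = 6100 - 4026
= 2074

2074


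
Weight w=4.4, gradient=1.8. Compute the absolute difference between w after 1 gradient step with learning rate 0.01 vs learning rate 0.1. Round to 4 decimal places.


With lr=0.01: w_new = 4.4 - 0.01 * 1.8 = 4.382
With lr=0.1: w_new = 4.4 - 0.1 * 1.8 = 4.22
Absolute difference = |4.382 - 4.22|
= 0.1620

0.1620


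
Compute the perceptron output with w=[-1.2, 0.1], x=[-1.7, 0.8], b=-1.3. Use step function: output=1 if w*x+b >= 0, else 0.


z = w . x + b
= -1.2*-1.7 + 0.1*0.8 + -1.3
= 2.04 + 0.08 + -1.3
= 2.12 + -1.3
= 0.82
Since z = 0.82 >= 0, output = 1

1


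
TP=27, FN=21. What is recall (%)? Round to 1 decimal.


Recall = TP / (TP + FN) * 100
= 27 / (27 + 21)
= 27 / 48
= 0.5625
= 56.3%

56.3


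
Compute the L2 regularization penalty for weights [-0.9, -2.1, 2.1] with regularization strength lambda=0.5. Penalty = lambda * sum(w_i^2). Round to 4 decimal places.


Squaring each weight:
(-0.9)^2 = 0.81
(-2.1)^2 = 4.41
2.1^2 = 4.41
Sum of squares = 9.63
Penalty = 0.5 * 9.63 = 4.8150

4.8150


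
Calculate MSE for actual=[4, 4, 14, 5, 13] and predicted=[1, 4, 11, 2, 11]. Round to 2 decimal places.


Differences: [3, 0, 3, 3, 2]
Squared errors: [9, 0, 9, 9, 4]
Sum of squared errors = 31
MSE = 31 / 5 = 6.20

6.20


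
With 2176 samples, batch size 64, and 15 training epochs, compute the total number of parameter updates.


Iterations per epoch = 2176 / 64 = 34
Total updates = iterations_per_epoch * epochs
= 34 * 15
= 510

510


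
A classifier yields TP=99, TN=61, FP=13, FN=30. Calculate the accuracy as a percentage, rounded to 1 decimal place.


Accuracy = (TP + TN) / (TP + TN + FP + FN) * 100
= (99 + 61) / (99 + 61 + 13 + 30)
= 160 / 203
= 0.7882
= 78.8%

78.8


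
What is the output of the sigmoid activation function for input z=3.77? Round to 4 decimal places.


sigmoid(z) = 1 / (1 + exp(-z))
exp(-(3.77)) = exp(-3.77) = 0.0231
1 + 0.0231 = 1.0231
1 / 1.0231 = 0.9775

0.9775


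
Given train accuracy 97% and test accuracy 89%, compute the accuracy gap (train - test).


Gap = train_accuracy - test_accuracy
= 97 - 89
= 8%
This moderate gap may indicate mild overfitting.

8


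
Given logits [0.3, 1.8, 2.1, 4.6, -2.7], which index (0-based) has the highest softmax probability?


Softmax is a monotonic transformation, so it preserves the argmax.
We need to find the index of the maximum logit.
Index 0: 0.3
Index 1: 1.8
Index 2: 2.1
Index 3: 4.6
Index 4: -2.7
Maximum logit = 4.6 at index 3

3


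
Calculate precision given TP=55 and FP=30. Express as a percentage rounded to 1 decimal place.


Precision = TP / (TP + FP) * 100
= 55 / (55 + 30)
= 55 / 85
= 0.6471
= 64.7%

64.7


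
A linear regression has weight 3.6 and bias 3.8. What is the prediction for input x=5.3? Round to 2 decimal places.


y = 3.6 * 5.3 + (3.8)
= 19.08 + (3.8)
= 22.88

22.88


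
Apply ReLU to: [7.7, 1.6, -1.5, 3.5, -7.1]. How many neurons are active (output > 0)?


ReLU(x) = max(0, x) for each element:
ReLU(7.7) = 7.7
ReLU(1.6) = 1.6
ReLU(-1.5) = 0
ReLU(3.5) = 3.5
ReLU(-7.1) = 0
Active neurons (>0): 3

3


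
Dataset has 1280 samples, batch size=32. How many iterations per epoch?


Iterations per epoch = dataset_size / batch_size
= 1280 / 32
= 40

40


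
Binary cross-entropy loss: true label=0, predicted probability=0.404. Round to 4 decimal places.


For y=0: Loss = -log(1-p)
= -log(1 - 0.404)
= -log(0.596)
= -(-0.5175)
= 0.5175

0.5175


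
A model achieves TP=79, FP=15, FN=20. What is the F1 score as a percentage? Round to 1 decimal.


Precision = TP / (TP + FP) = 79 / 94 = 0.8404
Recall = TP / (TP + FN) = 79 / 99 = 0.798
F1 = 2 * P * R / (P + R)
= 2 * 0.8404 * 0.798 / (0.8404 + 0.798)
= 1.3413 / 1.6384
= 0.8187
As percentage: 81.9%

81.9


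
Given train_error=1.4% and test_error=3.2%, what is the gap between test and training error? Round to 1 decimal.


Generalization gap = test_error - train_error
= 3.2 - 1.4
= 1.8%
A small gap suggests good generalization.

1.8


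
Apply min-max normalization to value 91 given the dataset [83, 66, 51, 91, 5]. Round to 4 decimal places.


Min = 5, Max = 91
Range = 91 - 5 = 86
Scaled = (x - min) / (max - min)
= (91 - 5) / 86
= 86 / 86
= 1.0000

1.0000


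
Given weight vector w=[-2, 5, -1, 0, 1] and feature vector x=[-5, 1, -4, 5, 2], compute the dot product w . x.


Element-wise products:
-2 * -5 = 10
5 * 1 = 5
-1 * -4 = 4
0 * 5 = 0
1 * 2 = 2
Sum = 10 + 5 + 4 + 0 + 2
= 21

21


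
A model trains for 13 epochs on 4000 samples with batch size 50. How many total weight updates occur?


Iterations per epoch = 4000 / 50 = 80
Total updates = iterations_per_epoch * epochs
= 80 * 13
= 1040

1040


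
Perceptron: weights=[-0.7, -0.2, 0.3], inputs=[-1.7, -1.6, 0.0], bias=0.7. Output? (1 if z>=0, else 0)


z = w . x + b
= -0.7*-1.7 + -0.2*-1.6 + 0.3*0.0 + 0.7
= 1.19 + 0.32 + 0.0 + 0.7
= 1.51 + 0.7
= 2.21
Since z = 2.21 >= 0, output = 1

1


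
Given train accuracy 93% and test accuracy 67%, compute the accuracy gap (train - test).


Gap = train_accuracy - test_accuracy
= 93 - 67
= 26%
This large gap strongly indicates overfitting.

26


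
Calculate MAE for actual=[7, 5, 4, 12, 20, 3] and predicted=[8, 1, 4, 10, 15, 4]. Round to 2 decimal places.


Absolute errors: [1, 4, 0, 2, 5, 1]
Sum of absolute errors = 13
MAE = 13 / 6 = 2.17

2.17


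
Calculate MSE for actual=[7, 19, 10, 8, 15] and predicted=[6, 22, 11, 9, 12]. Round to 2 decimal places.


Differences: [1, -3, -1, -1, 3]
Squared errors: [1, 9, 1, 1, 9]
Sum of squared errors = 21
MSE = 21 / 5 = 4.20

4.20


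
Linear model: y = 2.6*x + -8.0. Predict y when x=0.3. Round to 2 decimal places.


y = 2.6 * 0.3 + (-8.0)
= 0.78 + (-8.0)
= -7.22

-7.22


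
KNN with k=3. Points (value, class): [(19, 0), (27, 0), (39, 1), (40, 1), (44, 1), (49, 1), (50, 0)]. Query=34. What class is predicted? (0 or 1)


Distances from query 34:
Point 39 (class 1): distance = 5
Point 40 (class 1): distance = 6
Point 27 (class 0): distance = 7
K=3 nearest neighbors: classes = [1, 1, 0]
Votes for class 1: 2 / 3
Majority vote => class 1

1


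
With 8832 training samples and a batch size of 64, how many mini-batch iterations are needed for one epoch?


Iterations per epoch = dataset_size / batch_size
= 8832 / 64
= 138

138


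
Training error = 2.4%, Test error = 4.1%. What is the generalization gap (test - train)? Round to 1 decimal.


Generalization gap = test_error - train_error
= 4.1 - 2.4
= 1.7%
A small gap suggests good generalization.

1.7


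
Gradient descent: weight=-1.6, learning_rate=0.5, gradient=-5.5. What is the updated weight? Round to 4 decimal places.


w_new = w_old - lr * gradient
= -1.6 - 0.5 * -5.5
= -1.6 - (-2.75)
= 1.1500

1.1500


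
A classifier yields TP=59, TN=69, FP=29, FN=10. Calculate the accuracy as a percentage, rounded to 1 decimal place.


Accuracy = (TP + TN) / (TP + TN + FP + FN) * 100
= (59 + 69) / (59 + 69 + 29 + 10)
= 128 / 167
= 0.7665
= 76.6%

76.6


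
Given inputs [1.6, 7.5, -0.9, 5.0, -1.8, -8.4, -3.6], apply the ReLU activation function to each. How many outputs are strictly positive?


ReLU(x) = max(0, x) for each element:
ReLU(1.6) = 1.6
ReLU(7.5) = 7.5
ReLU(-0.9) = 0
ReLU(5.0) = 5.0
ReLU(-1.8) = 0
ReLU(-8.4) = 0
ReLU(-3.6) = 0
Active neurons (>0): 3

3


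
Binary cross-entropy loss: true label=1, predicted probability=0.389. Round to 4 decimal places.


For y=1: Loss = -log(p)
= -log(0.389)
= -(-0.9442)
= 0.9442

0.9442


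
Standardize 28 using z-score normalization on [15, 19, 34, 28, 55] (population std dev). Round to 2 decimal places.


Mean = (15 + 19 + 34 + 28 + 55) / 5 = 30.2
Variance = sum((x_i - mean)^2) / n = 198.16
Std = sqrt(198.16) = 14.0769
Z = (x - mean) / std
= (28 - 30.2) / 14.0769
= -2.2 / 14.0769
= -0.16

-0.16


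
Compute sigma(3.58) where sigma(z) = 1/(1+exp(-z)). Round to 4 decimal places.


sigmoid(z) = 1 / (1 + exp(-z))
exp(-(3.58)) = exp(-3.58) = 0.0279
1 + 0.0279 = 1.0279
1 / 1.0279 = 0.9729

0.9729


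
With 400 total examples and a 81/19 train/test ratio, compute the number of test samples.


Train samples = 400 * 81% = 324
Test samples = 400 - 324
= 76

76


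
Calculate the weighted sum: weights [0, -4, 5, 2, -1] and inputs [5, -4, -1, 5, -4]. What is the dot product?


Element-wise products:
0 * 5 = 0
-4 * -4 = 16
5 * -1 = -5
2 * 5 = 10
-1 * -4 = 4
Sum = 0 + 16 + -5 + 10 + 4
= 25

25


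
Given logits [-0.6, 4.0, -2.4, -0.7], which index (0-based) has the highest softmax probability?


Softmax is a monotonic transformation, so it preserves the argmax.
We need to find the index of the maximum logit.
Index 0: -0.6
Index 1: 4.0
Index 2: -2.4
Index 3: -0.7
Maximum logit = 4.0 at index 1

1


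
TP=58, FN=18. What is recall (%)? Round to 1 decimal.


Recall = TP / (TP + FN) * 100
= 58 / (58 + 18)
= 58 / 76
= 0.7632
= 76.3%

76.3


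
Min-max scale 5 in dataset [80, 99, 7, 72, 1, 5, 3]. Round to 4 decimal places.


Min = 1, Max = 99
Range = 99 - 1 = 98
Scaled = (x - min) / (max - min)
= (5 - 1) / 98
= 4 / 98
= 0.0408

0.0408


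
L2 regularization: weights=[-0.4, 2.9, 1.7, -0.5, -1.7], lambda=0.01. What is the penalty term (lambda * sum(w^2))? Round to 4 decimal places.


Squaring each weight:
(-0.4)^2 = 0.16
2.9^2 = 8.41
1.7^2 = 2.89
(-0.5)^2 = 0.25
(-1.7)^2 = 2.89
Sum of squares = 14.6
Penalty = 0.01 * 14.6 = 0.1460

0.1460


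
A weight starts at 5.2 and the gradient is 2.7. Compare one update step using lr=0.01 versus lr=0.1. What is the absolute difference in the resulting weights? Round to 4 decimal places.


With lr=0.01: w_new = 5.2 - 0.01 * 2.7 = 5.173
With lr=0.1: w_new = 5.2 - 0.1 * 2.7 = 4.93
Absolute difference = |5.173 - 4.93|
= 0.2430

0.2430


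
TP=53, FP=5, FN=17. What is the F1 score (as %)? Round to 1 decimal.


Precision = TP / (TP + FP) = 53 / 58 = 0.9138
Recall = TP / (TP + FN) = 53 / 70 = 0.7571
F1 = 2 * P * R / (P + R)
= 2 * 0.9138 * 0.7571 / (0.9138 + 0.7571)
= 1.3837 / 1.6709
= 0.8281
As percentage: 82.8%

82.8


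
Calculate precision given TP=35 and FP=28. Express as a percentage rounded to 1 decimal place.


Precision = TP / (TP + FP) * 100
= 35 / (35 + 28)
= 35 / 63
= 0.5556
= 55.6%

55.6


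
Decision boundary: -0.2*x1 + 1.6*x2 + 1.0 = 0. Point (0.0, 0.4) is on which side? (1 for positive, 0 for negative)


Compute -0.2 * 0.0 + 1.6 * 0.4 + 1.0
= -0.0 + 0.64 + 1.0
= 1.64
Since 1.64 >= 0, the point is on the positive side.

1


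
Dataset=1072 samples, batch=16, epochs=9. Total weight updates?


Iterations per epoch = 1072 / 16 = 67
Total updates = iterations_per_epoch * epochs
= 67 * 9
= 603

603


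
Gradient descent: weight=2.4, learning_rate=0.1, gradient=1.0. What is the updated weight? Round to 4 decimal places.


w_new = w_old - lr * gradient
= 2.4 - 0.1 * 1.0
= 2.4 - (0.1)
= 2.3000

2.3000


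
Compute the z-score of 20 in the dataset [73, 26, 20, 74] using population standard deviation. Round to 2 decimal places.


Mean = (73 + 26 + 20 + 74) / 4 = 48.25
Variance = sum((x_i - mean)^2) / n = 642.1875
Std = sqrt(642.1875) = 25.3414
Z = (x - mean) / std
= (20 - 48.25) / 25.3414
= -28.25 / 25.3414
= -1.11

-1.11


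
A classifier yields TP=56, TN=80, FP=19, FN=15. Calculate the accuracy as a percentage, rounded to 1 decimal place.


Accuracy = (TP + TN) / (TP + TN + FP + FN) * 100
= (56 + 80) / (56 + 80 + 19 + 15)
= 136 / 170
= 0.8
= 80.0%

80.0


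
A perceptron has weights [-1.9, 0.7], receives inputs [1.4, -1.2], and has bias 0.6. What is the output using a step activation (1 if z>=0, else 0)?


z = w . x + b
= -1.9*1.4 + 0.7*-1.2 + 0.6
= -2.66 + -0.84 + 0.6
= -3.5 + 0.6
= -2.9
Since z = -2.9 < 0, output = 0

0


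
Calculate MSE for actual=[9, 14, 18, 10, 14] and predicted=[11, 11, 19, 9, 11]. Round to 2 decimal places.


Differences: [-2, 3, -1, 1, 3]
Squared errors: [4, 9, 1, 1, 9]
Sum of squared errors = 24
MSE = 24 / 5 = 4.80

4.80


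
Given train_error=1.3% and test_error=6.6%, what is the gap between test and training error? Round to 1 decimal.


Generalization gap = test_error - train_error
= 6.6 - 1.3
= 5.3%
A moderate gap.

5.3


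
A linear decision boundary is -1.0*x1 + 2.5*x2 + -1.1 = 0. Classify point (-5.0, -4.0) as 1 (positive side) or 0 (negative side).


Compute -1.0 * -5.0 + 2.5 * -4.0 + -1.1
= 5.0 + -10.0 + -1.1
= -6.1
Since -6.1 < 0, the point is on the negative side.

0


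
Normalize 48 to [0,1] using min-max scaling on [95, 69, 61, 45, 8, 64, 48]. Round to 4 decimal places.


Min = 8, Max = 95
Range = 95 - 8 = 87
Scaled = (x - min) / (max - min)
= (48 - 8) / 87
= 40 / 87
= 0.4598

0.4598


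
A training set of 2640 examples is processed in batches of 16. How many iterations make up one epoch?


Iterations per epoch = dataset_size / batch_size
= 2640 / 16
= 165

165


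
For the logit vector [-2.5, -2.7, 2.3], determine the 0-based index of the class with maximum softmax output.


Softmax is a monotonic transformation, so it preserves the argmax.
We need to find the index of the maximum logit.
Index 0: -2.5
Index 1: -2.7
Index 2: 2.3
Maximum logit = 2.3 at index 2

2


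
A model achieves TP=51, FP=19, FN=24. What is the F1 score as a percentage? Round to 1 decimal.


Precision = TP / (TP + FP) = 51 / 70 = 0.7286
Recall = TP / (TP + FN) = 51 / 75 = 0.68
F1 = 2 * P * R / (P + R)
= 2 * 0.7286 * 0.68 / (0.7286 + 0.68)
= 0.9909 / 1.4086
= 0.7034
As percentage: 70.3%

70.3


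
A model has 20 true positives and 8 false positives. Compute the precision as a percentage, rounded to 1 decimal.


Precision = TP / (TP + FP) * 100
= 20 / (20 + 8)
= 20 / 28
= 0.7143
= 71.4%

71.4


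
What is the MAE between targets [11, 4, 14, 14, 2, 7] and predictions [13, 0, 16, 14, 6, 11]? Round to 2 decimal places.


Absolute errors: [2, 4, 2, 0, 4, 4]
Sum of absolute errors = 16
MAE = 16 / 6 = 2.67

2.67


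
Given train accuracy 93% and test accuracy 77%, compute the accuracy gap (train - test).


Gap = train_accuracy - test_accuracy
= 93 - 77
= 16%
This gap suggests the model is overfitting.

16


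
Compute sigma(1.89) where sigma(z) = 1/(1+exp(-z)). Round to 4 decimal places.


sigmoid(z) = 1 / (1 + exp(-z))
exp(-(1.89)) = exp(-1.89) = 0.1511
1 + 0.1511 = 1.1511
1 / 1.1511 = 0.8688

0.8688


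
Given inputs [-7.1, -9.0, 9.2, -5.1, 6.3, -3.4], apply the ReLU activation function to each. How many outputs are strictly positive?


ReLU(x) = max(0, x) for each element:
ReLU(-7.1) = 0
ReLU(-9.0) = 0
ReLU(9.2) = 9.2
ReLU(-5.1) = 0
ReLU(6.3) = 6.3
ReLU(-3.4) = 0
Active neurons (>0): 2

2


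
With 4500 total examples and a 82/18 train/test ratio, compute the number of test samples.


Train samples = 4500 * 82% = 3690
Test samples = 4500 - 3690
= 810

810


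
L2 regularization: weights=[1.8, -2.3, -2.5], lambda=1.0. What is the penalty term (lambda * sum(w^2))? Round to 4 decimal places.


Squaring each weight:
1.8^2 = 3.24
(-2.3)^2 = 5.29
(-2.5)^2 = 6.25
Sum of squares = 14.78
Penalty = 1.0 * 14.78 = 14.7800

14.7800


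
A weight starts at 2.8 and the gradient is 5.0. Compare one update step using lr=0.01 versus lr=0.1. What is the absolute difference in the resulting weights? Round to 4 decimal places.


With lr=0.01: w_new = 2.8 - 0.01 * 5.0 = 2.75
With lr=0.1: w_new = 2.8 - 0.1 * 5.0 = 2.3
Absolute difference = |2.75 - 2.3|
= 0.4500

0.4500


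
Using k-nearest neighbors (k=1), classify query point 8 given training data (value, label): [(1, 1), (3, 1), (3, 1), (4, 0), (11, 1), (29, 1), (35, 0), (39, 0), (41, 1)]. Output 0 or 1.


Distances from query 8:
Point 11 (class 1): distance = 3
K=1 nearest neighbors: classes = [1]
Votes for class 1: 1 / 1
Majority vote => class 1

1


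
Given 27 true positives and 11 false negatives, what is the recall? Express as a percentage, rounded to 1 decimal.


Recall = TP / (TP + FN) * 100
= 27 / (27 + 11)
= 27 / 38
= 0.7105
= 71.1%

71.1


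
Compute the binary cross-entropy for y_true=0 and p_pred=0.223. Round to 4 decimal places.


For y=0: Loss = -log(1-p)
= -log(1 - 0.223)
= -log(0.777)
= -(-0.2523)
= 0.2523

0.2523


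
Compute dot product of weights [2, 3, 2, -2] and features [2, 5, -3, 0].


Element-wise products:
2 * 2 = 4
3 * 5 = 15
2 * -3 = -6
-2 * 0 = 0
Sum = 4 + 15 + -6 + 0
= 13

13


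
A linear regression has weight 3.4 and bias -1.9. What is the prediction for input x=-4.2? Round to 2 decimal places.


y = 3.4 * -4.2 + (-1.9)
= -14.28 + (-1.9)
= -16.18

-16.18


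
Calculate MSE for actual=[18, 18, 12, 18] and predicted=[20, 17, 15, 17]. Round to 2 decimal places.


Differences: [-2, 1, -3, 1]
Squared errors: [4, 1, 9, 1]
Sum of squared errors = 15
MSE = 15 / 4 = 3.75

3.75


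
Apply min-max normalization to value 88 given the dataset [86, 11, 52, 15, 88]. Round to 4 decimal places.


Min = 11, Max = 88
Range = 88 - 11 = 77
Scaled = (x - min) / (max - min)
= (88 - 11) / 77
= 77 / 77
= 1.0000

1.0000


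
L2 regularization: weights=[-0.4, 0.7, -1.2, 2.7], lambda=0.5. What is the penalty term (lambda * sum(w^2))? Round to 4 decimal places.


Squaring each weight:
(-0.4)^2 = 0.16
0.7^2 = 0.49
(-1.2)^2 = 1.44
2.7^2 = 7.29
Sum of squares = 9.38
Penalty = 0.5 * 9.38 = 4.6900

4.6900


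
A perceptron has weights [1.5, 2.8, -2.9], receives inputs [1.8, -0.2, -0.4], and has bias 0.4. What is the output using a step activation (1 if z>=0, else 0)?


z = w . x + b
= 1.5*1.8 + 2.8*-0.2 + -2.9*-0.4 + 0.4
= 2.7 + -0.56 + 1.16 + 0.4
= 3.3 + 0.4
= 3.7
Since z = 3.7 >= 0, output = 1

1


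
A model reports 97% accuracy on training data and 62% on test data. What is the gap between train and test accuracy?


Gap = train_accuracy - test_accuracy
= 97 - 62
= 35%
This large gap strongly indicates overfitting.

35


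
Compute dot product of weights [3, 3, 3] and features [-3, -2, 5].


Element-wise products:
3 * -3 = -9
3 * -2 = -6
3 * 5 = 15
Sum = -9 + -6 + 15
= 0

0


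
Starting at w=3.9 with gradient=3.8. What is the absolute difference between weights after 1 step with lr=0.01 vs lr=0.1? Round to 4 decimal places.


With lr=0.01: w_new = 3.9 - 0.01 * 3.8 = 3.862
With lr=0.1: w_new = 3.9 - 0.1 * 3.8 = 3.52
Absolute difference = |3.862 - 3.52|
= 0.3420

0.3420


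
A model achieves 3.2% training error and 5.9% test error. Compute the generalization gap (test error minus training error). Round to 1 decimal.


Generalization gap = test_error - train_error
= 5.9 - 3.2
= 2.7%
A moderate gap.

2.7


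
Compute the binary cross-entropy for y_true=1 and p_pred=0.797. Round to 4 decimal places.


For y=1: Loss = -log(p)
= -log(0.797)
= -(-0.2269)
= 0.2269

0.2269


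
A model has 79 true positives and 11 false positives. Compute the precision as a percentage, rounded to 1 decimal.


Precision = TP / (TP + FP) * 100
= 79 / (79 + 11)
= 79 / 90
= 0.8778
= 87.8%

87.8


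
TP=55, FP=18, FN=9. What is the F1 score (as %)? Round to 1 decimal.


Precision = TP / (TP + FP) = 55 / 73 = 0.7534
Recall = TP / (TP + FN) = 55 / 64 = 0.8594
F1 = 2 * P * R / (P + R)
= 2 * 0.7534 * 0.8594 / (0.7534 + 0.8594)
= 1.2949 / 1.6128
= 0.8029
As percentage: 80.3%

80.3


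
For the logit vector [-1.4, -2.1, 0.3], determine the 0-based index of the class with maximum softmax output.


Softmax is a monotonic transformation, so it preserves the argmax.
We need to find the index of the maximum logit.
Index 0: -1.4
Index 1: -2.1
Index 2: 0.3
Maximum logit = 0.3 at index 2

2


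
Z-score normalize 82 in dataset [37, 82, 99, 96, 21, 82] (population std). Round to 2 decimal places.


Mean = (37 + 82 + 99 + 96 + 21 + 82) / 6 = 69.5
Variance = sum((x_i - mean)^2) / n = 882.25
Std = sqrt(882.25) = 29.7027
Z = (x - mean) / std
= (82 - 69.5) / 29.7027
= 12.5 / 29.7027
= 0.42

0.42


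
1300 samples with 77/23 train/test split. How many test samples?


Train samples = 1300 * 77% = 1001
Test samples = 1300 - 1001
= 299

299


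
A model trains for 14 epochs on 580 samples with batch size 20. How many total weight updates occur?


Iterations per epoch = 580 / 20 = 29
Total updates = iterations_per_epoch * epochs
= 29 * 14
= 406

406


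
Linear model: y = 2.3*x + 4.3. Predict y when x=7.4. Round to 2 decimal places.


y = 2.3 * 7.4 + (4.3)
= 17.02 + (4.3)
= 21.32

21.32


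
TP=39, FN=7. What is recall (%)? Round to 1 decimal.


Recall = TP / (TP + FN) * 100
= 39 / (39 + 7)
= 39 / 46
= 0.8478
= 84.8%

84.8


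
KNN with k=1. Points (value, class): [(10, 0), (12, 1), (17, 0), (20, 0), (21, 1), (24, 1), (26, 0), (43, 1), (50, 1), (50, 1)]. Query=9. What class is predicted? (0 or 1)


Distances from query 9:
Point 10 (class 0): distance = 1
K=1 nearest neighbors: classes = [0]
Votes for class 1: 0 / 1
Majority vote => class 0

0


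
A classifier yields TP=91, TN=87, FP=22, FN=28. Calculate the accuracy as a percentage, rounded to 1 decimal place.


Accuracy = (TP + TN) / (TP + TN + FP + FN) * 100
= (91 + 87) / (91 + 87 + 22 + 28)
= 178 / 228
= 0.7807
= 78.1%

78.1


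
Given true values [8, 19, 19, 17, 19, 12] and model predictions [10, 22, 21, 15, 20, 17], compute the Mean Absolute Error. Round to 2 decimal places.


Absolute errors: [2, 3, 2, 2, 1, 5]
Sum of absolute errors = 15
MAE = 15 / 6 = 2.50

2.50


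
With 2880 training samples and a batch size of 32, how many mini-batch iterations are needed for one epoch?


Iterations per epoch = dataset_size / batch_size
= 2880 / 32
= 90

90


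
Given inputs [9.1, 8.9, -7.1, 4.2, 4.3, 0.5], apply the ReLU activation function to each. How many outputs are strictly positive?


ReLU(x) = max(0, x) for each element:
ReLU(9.1) = 9.1
ReLU(8.9) = 8.9
ReLU(-7.1) = 0
ReLU(4.2) = 4.2
ReLU(4.3) = 4.3
ReLU(0.5) = 0.5
Active neurons (>0): 5

5


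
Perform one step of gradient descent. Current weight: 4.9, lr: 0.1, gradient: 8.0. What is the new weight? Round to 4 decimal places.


w_new = w_old - lr * gradient
= 4.9 - 0.1 * 8.0
= 4.9 - (0.8)
= 4.1000

4.1000


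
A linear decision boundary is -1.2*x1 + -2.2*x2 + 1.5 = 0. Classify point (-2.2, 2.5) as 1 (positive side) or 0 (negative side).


Compute -1.2 * -2.2 + -2.2 * 2.5 + 1.5
= 2.64 + -5.5 + 1.5
= -1.36
Since -1.36 < 0, the point is on the negative side.

0


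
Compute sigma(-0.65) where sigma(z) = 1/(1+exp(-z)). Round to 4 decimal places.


sigmoid(z) = 1 / (1 + exp(-z))
exp(-(-0.65)) = exp(0.65) = 1.9155
1 + 1.9155 = 2.9155
1 / 2.9155 = 0.3430

0.3430


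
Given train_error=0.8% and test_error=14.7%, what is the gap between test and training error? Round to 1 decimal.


Generalization gap = test_error - train_error
= 14.7 - 0.8
= 13.9%
A large gap suggests overfitting.

13.9


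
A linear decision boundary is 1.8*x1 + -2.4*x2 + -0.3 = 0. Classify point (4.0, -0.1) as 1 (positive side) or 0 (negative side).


Compute 1.8 * 4.0 + -2.4 * -0.1 + -0.3
= 7.2 + 0.24 + -0.3
= 7.14
Since 7.14 >= 0, the point is on the positive side.

1


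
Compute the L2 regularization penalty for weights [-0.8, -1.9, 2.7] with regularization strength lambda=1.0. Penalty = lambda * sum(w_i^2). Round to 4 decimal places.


Squaring each weight:
(-0.8)^2 = 0.64
(-1.9)^2 = 3.61
2.7^2 = 7.29
Sum of squares = 11.54
Penalty = 1.0 * 11.54 = 11.5400

11.5400


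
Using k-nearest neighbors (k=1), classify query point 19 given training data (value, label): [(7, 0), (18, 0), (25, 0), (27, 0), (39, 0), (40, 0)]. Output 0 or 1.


Distances from query 19:
Point 18 (class 0): distance = 1
K=1 nearest neighbors: classes = [0]
Votes for class 1: 0 / 1
Majority vote => class 0

0


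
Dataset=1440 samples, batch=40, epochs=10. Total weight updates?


Iterations per epoch = 1440 / 40 = 36
Total updates = iterations_per_epoch * epochs
= 36 * 10
= 360

360


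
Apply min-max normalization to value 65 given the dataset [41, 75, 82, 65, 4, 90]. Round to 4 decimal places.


Min = 4, Max = 90
Range = 90 - 4 = 86
Scaled = (x - min) / (max - min)
= (65 - 4) / 86
= 61 / 86
= 0.7093

0.7093


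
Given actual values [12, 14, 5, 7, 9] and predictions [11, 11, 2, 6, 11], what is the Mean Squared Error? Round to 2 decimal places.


Differences: [1, 3, 3, 1, -2]
Squared errors: [1, 9, 9, 1, 4]
Sum of squared errors = 24
MSE = 24 / 5 = 4.80

4.80


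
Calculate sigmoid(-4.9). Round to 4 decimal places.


sigmoid(z) = 1 / (1 + exp(-z))
exp(-(-4.9)) = exp(4.9) = 134.2898
1 + 134.2898 = 135.2898
1 / 135.2898 = 0.0074

0.0074


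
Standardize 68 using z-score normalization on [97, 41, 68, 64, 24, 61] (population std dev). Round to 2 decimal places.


Mean = (97 + 41 + 68 + 64 + 24 + 61) / 6 = 59.1667
Variance = sum((x_i - mean)^2) / n = 517.1389
Std = sqrt(517.1389) = 22.7407
Z = (x - mean) / std
= (68 - 59.1667) / 22.7407
= 8.8333 / 22.7407
= 0.39

0.39


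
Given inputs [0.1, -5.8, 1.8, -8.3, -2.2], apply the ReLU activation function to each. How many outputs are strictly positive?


ReLU(x) = max(0, x) for each element:
ReLU(0.1) = 0.1
ReLU(-5.8) = 0
ReLU(1.8) = 1.8
ReLU(-8.3) = 0
ReLU(-2.2) = 0
Active neurons (>0): 2

2


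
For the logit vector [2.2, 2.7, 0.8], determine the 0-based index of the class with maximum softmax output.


Softmax is a monotonic transformation, so it preserves the argmax.
We need to find the index of the maximum logit.
Index 0: 2.2
Index 1: 2.7
Index 2: 0.8
Maximum logit = 2.7 at index 1

1


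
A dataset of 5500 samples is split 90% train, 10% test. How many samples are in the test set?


Train samples = 5500 * 90% = 4950
Test samples = 5500 - 4950
= 550

550


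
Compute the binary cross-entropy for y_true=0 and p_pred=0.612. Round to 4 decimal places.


For y=0: Loss = -log(1-p)
= -log(1 - 0.612)
= -log(0.388)
= -(-0.9467)
= 0.9467

0.9467


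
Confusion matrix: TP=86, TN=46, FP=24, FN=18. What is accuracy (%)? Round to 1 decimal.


Accuracy = (TP + TN) / (TP + TN + FP + FN) * 100
= (86 + 46) / (86 + 46 + 24 + 18)
= 132 / 174
= 0.7586
= 75.9%

75.9


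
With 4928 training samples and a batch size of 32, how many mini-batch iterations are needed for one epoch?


Iterations per epoch = dataset_size / batch_size
= 4928 / 32
= 154

154


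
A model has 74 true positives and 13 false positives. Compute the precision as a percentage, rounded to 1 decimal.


Precision = TP / (TP + FP) * 100
= 74 / (74 + 13)
= 74 / 87
= 0.8506
= 85.1%

85.1


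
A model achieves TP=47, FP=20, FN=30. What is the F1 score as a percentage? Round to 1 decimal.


Precision = TP / (TP + FP) = 47 / 67 = 0.7015
Recall = TP / (TP + FN) = 47 / 77 = 0.6104
F1 = 2 * P * R / (P + R)
= 2 * 0.7015 * 0.6104 / (0.7015 + 0.6104)
= 0.8564 / 1.3119
= 0.6528
As percentage: 65.3%

65.3


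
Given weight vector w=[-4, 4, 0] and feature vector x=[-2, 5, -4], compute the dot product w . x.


Element-wise products:
-4 * -2 = 8
4 * 5 = 20
0 * -4 = 0
Sum = 8 + 20 + 0
= 28

28


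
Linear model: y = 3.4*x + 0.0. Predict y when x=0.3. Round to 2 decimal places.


y = 3.4 * 0.3 + (0.0)
= 1.02 + (0.0)
= 1.02

1.02


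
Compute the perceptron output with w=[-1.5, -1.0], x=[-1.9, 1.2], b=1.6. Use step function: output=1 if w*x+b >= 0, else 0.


z = w . x + b
= -1.5*-1.9 + -1.0*1.2 + 1.6
= 2.85 + -1.2 + 1.6
= 1.65 + 1.6
= 3.25
Since z = 3.25 >= 0, output = 1

1


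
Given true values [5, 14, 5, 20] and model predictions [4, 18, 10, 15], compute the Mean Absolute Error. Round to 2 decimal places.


Absolute errors: [1, 4, 5, 5]
Sum of absolute errors = 15
MAE = 15 / 4 = 3.75

3.75


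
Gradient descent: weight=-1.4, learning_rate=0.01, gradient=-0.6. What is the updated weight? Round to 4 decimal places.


w_new = w_old - lr * gradient
= -1.4 - 0.01 * -0.6
= -1.4 - (-0.006)
= -1.3940

-1.3940


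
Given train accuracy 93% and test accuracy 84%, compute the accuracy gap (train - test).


Gap = train_accuracy - test_accuracy
= 93 - 84
= 9%
This moderate gap may indicate mild overfitting.

9


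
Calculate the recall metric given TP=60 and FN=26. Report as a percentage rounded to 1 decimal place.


Recall = TP / (TP + FN) * 100
= 60 / (60 + 26)
= 60 / 86
= 0.6977
= 69.8%

69.8


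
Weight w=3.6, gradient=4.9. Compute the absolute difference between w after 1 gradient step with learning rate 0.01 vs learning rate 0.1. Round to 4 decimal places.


With lr=0.01: w_new = 3.6 - 0.01 * 4.9 = 3.551
With lr=0.1: w_new = 3.6 - 0.1 * 4.9 = 3.11
Absolute difference = |3.551 - 3.11|
= 0.4410

0.4410


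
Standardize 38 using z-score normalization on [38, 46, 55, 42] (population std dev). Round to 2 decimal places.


Mean = (38 + 46 + 55 + 42) / 4 = 45.25
Variance = sum((x_i - mean)^2) / n = 39.6875
Std = sqrt(39.6875) = 6.2998
Z = (x - mean) / std
= (38 - 45.25) / 6.2998
= -7.25 / 6.2998
= -1.15

-1.15


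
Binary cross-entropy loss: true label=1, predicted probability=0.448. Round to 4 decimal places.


For y=1: Loss = -log(p)
= -log(0.448)
= -(-0.803)
= 0.8030

0.8030


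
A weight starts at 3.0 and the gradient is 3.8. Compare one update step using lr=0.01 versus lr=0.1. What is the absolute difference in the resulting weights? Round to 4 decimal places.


With lr=0.01: w_new = 3.0 - 0.01 * 3.8 = 2.962
With lr=0.1: w_new = 3.0 - 0.1 * 3.8 = 2.62
Absolute difference = |2.962 - 2.62|
= 0.3420

0.3420


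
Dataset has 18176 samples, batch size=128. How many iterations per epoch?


Iterations per epoch = dataset_size / batch_size
= 18176 / 128
= 142

142


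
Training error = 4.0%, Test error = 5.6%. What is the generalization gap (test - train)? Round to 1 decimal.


Generalization gap = test_error - train_error
= 5.6 - 4.0
= 1.6%
A small gap suggests good generalization.

1.6


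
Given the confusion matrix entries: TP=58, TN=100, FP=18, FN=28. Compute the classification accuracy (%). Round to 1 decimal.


Accuracy = (TP + TN) / (TP + TN + FP + FN) * 100
= (58 + 100) / (58 + 100 + 18 + 28)
= 158 / 204
= 0.7745
= 77.5%

77.5


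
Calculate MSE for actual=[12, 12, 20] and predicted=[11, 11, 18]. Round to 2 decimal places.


Differences: [1, 1, 2]
Squared errors: [1, 1, 4]
Sum of squared errors = 6
MSE = 6 / 3 = 2.00

2.00


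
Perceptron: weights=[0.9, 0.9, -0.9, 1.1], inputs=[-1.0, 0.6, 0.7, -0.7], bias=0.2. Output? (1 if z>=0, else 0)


z = w . x + b
= 0.9*-1.0 + 0.9*0.6 + -0.9*0.7 + 1.1*-0.7 + 0.2
= -0.9 + 0.54 + -0.63 + -0.77 + 0.2
= -1.76 + 0.2
= -1.56
Since z = -1.56 < 0, output = 0

0


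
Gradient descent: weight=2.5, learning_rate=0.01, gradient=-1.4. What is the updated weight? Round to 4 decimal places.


w_new = w_old - lr * gradient
= 2.5 - 0.01 * -1.4
= 2.5 - (-0.014)
= 2.5140

2.5140


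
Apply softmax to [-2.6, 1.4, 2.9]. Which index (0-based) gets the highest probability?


Softmax is a monotonic transformation, so it preserves the argmax.
We need to find the index of the maximum logit.
Index 0: -2.6
Index 1: 1.4
Index 2: 2.9
Maximum logit = 2.9 at index 2

2


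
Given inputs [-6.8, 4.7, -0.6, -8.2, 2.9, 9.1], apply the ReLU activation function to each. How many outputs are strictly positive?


ReLU(x) = max(0, x) for each element:
ReLU(-6.8) = 0
ReLU(4.7) = 4.7
ReLU(-0.6) = 0
ReLU(-8.2) = 0
ReLU(2.9) = 2.9
ReLU(9.1) = 9.1
Active neurons (>0): 3

3


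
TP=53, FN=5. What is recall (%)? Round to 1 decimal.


Recall = TP / (TP + FN) * 100
= 53 / (53 + 5)
= 53 / 58
= 0.9138
= 91.4%

91.4


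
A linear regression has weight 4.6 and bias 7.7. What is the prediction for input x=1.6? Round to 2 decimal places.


y = 4.6 * 1.6 + (7.7)
= 7.36 + (7.7)
= 15.06

15.06


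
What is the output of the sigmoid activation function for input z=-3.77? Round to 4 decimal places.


sigmoid(z) = 1 / (1 + exp(-z))
exp(-(-3.77)) = exp(3.77) = 43.3801
1 + 43.3801 = 44.3801
1 / 44.3801 = 0.0225

0.0225


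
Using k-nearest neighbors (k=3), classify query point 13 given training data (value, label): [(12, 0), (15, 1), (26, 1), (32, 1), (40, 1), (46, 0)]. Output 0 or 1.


Distances from query 13:
Point 12 (class 0): distance = 1
Point 15 (class 1): distance = 2
Point 26 (class 1): distance = 13
K=3 nearest neighbors: classes = [0, 1, 1]
Votes for class 1: 2 / 3
Majority vote => class 1

1


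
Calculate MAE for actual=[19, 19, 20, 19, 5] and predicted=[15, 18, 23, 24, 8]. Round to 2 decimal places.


Absolute errors: [4, 1, 3, 5, 3]
Sum of absolute errors = 16
MAE = 16 / 5 = 3.20

3.20


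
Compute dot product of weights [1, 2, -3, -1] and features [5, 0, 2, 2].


Element-wise products:
1 * 5 = 5
2 * 0 = 0
-3 * 2 = -6
-1 * 2 = -2
Sum = 5 + 0 + -6 + -2
= -3

-3


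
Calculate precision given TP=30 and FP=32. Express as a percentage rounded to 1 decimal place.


Precision = TP / (TP + FP) * 100
= 30 / (30 + 32)
= 30 / 62
= 0.4839
= 48.4%

48.4
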